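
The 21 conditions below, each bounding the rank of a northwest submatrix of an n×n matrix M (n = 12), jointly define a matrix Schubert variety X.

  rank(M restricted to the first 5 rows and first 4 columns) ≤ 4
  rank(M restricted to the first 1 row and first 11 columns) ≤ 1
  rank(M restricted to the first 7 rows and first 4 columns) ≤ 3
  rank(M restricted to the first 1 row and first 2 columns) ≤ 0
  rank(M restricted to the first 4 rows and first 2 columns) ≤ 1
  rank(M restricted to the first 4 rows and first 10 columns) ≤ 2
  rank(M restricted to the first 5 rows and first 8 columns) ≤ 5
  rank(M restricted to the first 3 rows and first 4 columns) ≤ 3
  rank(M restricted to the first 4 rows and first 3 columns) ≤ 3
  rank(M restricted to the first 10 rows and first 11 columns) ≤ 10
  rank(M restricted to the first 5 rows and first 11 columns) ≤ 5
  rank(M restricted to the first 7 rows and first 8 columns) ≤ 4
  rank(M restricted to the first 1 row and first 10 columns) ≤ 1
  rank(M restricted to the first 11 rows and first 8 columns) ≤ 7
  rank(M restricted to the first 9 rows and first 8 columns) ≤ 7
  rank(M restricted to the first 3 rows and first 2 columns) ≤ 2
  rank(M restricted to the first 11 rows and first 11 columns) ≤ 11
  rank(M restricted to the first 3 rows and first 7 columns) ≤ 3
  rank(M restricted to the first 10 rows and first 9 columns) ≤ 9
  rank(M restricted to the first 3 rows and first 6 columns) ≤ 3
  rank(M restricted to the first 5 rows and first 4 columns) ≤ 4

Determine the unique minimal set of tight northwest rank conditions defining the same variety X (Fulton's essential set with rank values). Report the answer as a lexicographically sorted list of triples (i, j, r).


Propagating the 21 rank bounds to every northwest block:

  i=1: 0, 0, 1, 1, 1, 1, 1, 1, 1, 1, 1, 1
  i=2: 1, 1, 2, 2, 2, 2, 2, 2, 2, 2, 2, 2
  i=3: 1, 1, 2, 2, 2, 2, 2, 2, 2, 2, 3, 3
  i=4: 1, 1, 2, 2, 2, 2, 2, 2, 2, 2, 3, 4
  i=5: 1, 2, 3, 3, 3, 3, 3, 3, 3, 3, 4, 5
  i=6: 1, 2, 3, 3, 4, 4, 4, 4, 4, 4, 5, 6
  i=7: 1, 2, 3, 3, 4, 4, 4, 4, 5, 5, 6, 7
  i=8: 1, 2, 3, 4, 5, 5, 5, 5, 6, 6, 7, 8
  i=9: 1, 2, 3, 4, 5, 6, 6, 6, 7, 7, 8, 9
  i=10: 1, 2, 3, 4, 5, 6, 7, 7, 8, 8, 9, 10
  i=11: 1, 2, 3, 4, 5, 6, 7, 7, 8, 9, 10, 11
  i=12: 1, 2, 3, 4, 5, 6, 7, 8, 9, 10, 11, 12

so w = (3, 1, 11, 12, 2, 5, 9, 4, 6, 7, 10, 8).

ℓ(w)=24; the 6 essential cells (i,j,r):

[(1, 2, 0), (4, 2, 1), (4, 10, 2), (7, 4, 3), (7, 8, 4), (11, 8, 7)]


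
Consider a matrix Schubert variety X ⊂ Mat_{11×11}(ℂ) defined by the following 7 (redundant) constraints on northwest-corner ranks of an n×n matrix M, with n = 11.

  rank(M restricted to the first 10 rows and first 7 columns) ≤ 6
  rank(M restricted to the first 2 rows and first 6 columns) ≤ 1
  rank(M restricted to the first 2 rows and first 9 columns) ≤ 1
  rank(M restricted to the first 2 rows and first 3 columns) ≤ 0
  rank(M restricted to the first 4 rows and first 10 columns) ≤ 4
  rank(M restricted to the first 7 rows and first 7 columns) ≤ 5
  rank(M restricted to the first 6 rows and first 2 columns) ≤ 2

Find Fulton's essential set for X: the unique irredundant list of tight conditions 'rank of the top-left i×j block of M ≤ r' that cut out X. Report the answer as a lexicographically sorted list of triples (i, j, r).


Propagating the 7 rank bounds to every northwest block:

  R[1]: 0 0 0 1 1 1 1 1 1 1 1
  R[2]: 0 0 0 1 1 1 1 1 1 2 2
  R[3]: 1 1 1 2 2 2 2 2 2 3 3
  R[4]: 1 2 2 3 3 3 3 3 3 4 4
  R[5]: 1 2 3 4 4 4 4 4 4 5 5
  R[6]: 1 2 3 4 5 5 5 5 5 6 6
  R[7]: 1 2 3 4 5 5 5 6 6 7 7
  R[8]: 1 2 3 4 5 6 6 7 7 8 8
  R[9]: 1 2 3 4 5 6 6 7 8 9 9
  R[10]: 1 2 3 4 5 6 6 7 8 9 10
  R[11]: 1 2 3 4 5 6 7 8 9 10 11

reading off 1-entries of Δ²R: w = (4, 10, 1, 2, 3, 5, 8, 6, 9, 11, 7).

ℓ(w)=15; the 4 essential cells (i,j,r):

[(2, 3, 0), (2, 9, 1), (7, 7, 5), (10, 7, 6)]


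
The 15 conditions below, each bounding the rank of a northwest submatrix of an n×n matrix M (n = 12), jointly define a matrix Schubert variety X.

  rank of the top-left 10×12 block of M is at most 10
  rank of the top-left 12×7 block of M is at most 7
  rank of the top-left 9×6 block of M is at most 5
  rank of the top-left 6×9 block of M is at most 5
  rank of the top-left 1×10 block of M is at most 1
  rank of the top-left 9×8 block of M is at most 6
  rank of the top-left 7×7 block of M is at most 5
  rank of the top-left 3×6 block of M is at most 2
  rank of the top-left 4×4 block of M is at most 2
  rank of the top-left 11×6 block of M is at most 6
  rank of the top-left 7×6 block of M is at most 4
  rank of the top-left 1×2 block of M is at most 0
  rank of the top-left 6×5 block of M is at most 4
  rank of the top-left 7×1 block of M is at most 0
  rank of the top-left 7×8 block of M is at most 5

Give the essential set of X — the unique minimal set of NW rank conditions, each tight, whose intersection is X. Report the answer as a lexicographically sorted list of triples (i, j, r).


Reconstructing r_w from the 15 given conditions:

  row 1: 0 0 1 1 1 1 1 1 1 1 1 1
  row 2: 0 1 2 2 2 2 2 2 2 2 2 2
  row 3: 0 1 2 2 2 2 3 3 3 3 3 3
  row 4: 0 1 2 2 3 3 4 4 4 4 4 4
  row 5: 0 1 2 3 4 4 5 5 5 5 5 5
  row 6: 0 1 2 3 4 4 5 5 5 6 6 6
  row 7: 0 1 2 3 4 4 5 5 6 7 7 7
  row 8: 1 2 3 4 5 5 6 6 7 8 8 8
  row 9: 1 2 3 4 5 5 6 6 7 8 9 9
  row 10: 1 2 3 4 5 6 7 7 8 9 10 10
  row 11: 1 2 3 4 5 6 7 8 9 10 11 11
  row 12: 1 2 3 4 5 6 7 8 9 10 11 12

so w = (3, 2, 7, 5, 4, 10, 9, 1, 11, 6, 8, 12).

9 SE-corners of the 19-cell Rothe diagram give Ess(w):

[(1, 2, 0), (3, 6, 2), (4, 4, 2), (6, 9, 5), (7, 1, 0), (7, 6, 4), (7, 8, 5), (9, 6, 5), (9, 8, 6)]


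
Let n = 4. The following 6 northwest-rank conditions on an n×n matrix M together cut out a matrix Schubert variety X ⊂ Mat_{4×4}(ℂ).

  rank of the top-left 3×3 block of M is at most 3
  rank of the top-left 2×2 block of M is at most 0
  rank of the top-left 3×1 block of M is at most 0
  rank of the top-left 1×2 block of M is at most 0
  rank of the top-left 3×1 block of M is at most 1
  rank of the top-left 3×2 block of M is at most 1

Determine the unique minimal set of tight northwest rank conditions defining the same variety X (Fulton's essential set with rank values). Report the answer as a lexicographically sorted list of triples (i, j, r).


Recovering R(i,j) via the rank-extension bound from the 6 conditions:

  i=1: 0 0 1 1
  i=2: 0 0 1 2
  i=3: 0 1 2 3
  i=4: 1 2 3 4

hence w(1..4) = (3, 4, 2, 1).

Rothe diagram D(w) (5 cells), 2 SE-corners (essential conditions):

[(2, 2, 0), (3, 1, 0)]


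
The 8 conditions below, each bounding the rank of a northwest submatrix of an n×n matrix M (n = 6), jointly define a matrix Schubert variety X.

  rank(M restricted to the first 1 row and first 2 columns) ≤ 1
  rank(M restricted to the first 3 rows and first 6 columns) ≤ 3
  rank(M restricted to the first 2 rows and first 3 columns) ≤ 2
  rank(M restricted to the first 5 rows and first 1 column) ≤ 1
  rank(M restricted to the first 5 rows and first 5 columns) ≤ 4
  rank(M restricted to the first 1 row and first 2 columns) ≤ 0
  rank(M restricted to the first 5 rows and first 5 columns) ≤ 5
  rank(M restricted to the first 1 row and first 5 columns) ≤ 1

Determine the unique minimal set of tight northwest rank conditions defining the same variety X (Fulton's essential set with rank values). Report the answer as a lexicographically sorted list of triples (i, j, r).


Computing R[i][j] = min implied NW-rank bound (n=6, 8 conditions):

  i=1: 0, 0, 1, 1, 1, 1
  i=2: 1, 1, 2, 2, 2, 2
  i=3: 1, 2, 3, 3, 3, 3
  i=4: 1, 2, 3, 4, 4, 4
  i=5: 1, 2, 3, 4, 4, 5
  i=6: 1, 2, 3, 4, 5, 6

giving w = (3, 1, 2, 4, 6, 5) via Δ²R.

ℓ(w)=3; the 2 essential cells (i,j,r):

[(1, 2, 0), (5, 5, 4)]


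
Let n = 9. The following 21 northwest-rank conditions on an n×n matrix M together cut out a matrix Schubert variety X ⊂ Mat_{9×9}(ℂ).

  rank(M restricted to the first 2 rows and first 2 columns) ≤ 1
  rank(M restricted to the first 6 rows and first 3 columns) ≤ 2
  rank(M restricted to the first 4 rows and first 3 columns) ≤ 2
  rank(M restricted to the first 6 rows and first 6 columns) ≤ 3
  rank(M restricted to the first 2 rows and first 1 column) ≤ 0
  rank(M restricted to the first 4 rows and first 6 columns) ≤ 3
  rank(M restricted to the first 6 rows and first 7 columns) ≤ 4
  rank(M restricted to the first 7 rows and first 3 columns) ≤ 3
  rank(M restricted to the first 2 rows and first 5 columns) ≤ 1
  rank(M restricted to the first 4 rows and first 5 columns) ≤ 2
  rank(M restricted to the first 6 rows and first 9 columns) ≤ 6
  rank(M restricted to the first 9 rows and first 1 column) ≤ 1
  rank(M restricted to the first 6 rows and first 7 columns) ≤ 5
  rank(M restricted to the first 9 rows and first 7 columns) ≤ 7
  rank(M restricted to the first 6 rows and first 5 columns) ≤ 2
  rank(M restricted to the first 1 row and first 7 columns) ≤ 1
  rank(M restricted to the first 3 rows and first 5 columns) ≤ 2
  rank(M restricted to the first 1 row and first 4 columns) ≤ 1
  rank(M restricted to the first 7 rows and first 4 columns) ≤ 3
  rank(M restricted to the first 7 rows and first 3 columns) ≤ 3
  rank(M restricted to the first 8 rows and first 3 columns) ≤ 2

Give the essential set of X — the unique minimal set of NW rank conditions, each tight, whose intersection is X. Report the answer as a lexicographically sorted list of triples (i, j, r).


Computing R[i][j] = min implied NW-rank bound (n=9, 21 conditions):

  0 1 1 1 1 1 1 1 1
  0 1 1 1 1 2 2 2 2
  1 2 2 2 2 3 3 3 3
  1 2 2 2 2 3 4 4 4
  1 2 2 2 2 3 4 5 5
  1 2 2 2 2 3 4 5 6
  1 2 2 3 3 4 5 6 7
  1 2 2 3 4 5 6 7 8
  1 2 3 4 5 6 7 8 9

hence w(1..9) = (2, 6, 1, 7, 8, 9, 4, 5, 3).

4 SE-corners of the 16-cell Rothe diagram give Ess(w):

[(2, 1, 0), (2, 5, 1), (6, 5, 2), (8, 3, 2)]


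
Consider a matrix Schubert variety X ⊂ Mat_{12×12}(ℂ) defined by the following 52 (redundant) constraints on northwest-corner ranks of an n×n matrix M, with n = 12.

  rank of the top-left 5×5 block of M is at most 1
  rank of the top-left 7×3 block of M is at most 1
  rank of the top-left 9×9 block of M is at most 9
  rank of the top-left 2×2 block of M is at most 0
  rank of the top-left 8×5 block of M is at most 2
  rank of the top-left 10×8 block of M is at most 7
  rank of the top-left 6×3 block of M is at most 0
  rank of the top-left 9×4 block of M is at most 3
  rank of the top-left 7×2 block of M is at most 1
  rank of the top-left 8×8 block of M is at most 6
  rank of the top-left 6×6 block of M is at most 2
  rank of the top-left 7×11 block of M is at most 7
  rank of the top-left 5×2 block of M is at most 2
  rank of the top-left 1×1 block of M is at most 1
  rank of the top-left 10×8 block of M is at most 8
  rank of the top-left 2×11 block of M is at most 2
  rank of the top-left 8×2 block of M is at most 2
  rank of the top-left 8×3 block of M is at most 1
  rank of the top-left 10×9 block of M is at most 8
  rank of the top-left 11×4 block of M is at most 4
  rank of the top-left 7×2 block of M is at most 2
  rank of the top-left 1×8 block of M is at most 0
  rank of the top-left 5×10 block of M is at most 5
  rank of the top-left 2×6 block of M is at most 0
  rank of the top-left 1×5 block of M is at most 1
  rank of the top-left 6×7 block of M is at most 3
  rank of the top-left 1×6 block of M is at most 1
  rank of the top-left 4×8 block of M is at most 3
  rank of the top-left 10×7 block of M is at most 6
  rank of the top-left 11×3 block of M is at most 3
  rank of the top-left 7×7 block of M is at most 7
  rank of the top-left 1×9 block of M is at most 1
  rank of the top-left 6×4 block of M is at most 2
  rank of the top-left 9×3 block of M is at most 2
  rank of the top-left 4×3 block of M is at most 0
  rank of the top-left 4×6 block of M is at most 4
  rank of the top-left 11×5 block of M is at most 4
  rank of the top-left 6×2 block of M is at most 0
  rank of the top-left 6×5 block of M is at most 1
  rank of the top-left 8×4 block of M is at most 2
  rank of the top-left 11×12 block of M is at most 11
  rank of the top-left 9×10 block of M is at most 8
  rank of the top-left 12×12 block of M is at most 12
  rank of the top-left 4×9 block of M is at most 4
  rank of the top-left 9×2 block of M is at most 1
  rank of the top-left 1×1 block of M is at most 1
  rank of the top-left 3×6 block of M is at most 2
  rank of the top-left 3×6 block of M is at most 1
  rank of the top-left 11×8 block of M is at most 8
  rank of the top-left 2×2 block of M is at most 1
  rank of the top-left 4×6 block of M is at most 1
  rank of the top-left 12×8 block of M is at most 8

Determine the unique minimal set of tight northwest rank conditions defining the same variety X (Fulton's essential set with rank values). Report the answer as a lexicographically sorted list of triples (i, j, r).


Recovering R(i,j) via the rank-extension bound from the 52 conditions:

  0 | 0 | 0 | 0 | 0 | 0 | 0 | 0 | 1 | 1 | 1 | 1
  0 | 0 | 0 | 0 | 0 | 0 | 1 | 1 | 2 | 2 | 2 | 2
  0 | 0 | 0 | 1 | 1 | 1 | 2 | 2 | 3 | 3 | 3 | 3
  0 | 0 | 0 | 1 | 1 | 1 | 2 | 3 | 4 | 4 | 4 | 4
  0 | 0 | 0 | 1 | 1 | 2 | 3 | 4 | 5 | 5 | 5 | 5
  0 | 0 | 0 | 1 | 1 | 2 | 3 | 4 | 5 | 6 | 6 | 6
  1 | 1 | 1 | 2 | 2 | 3 | 4 | 5 | 6 | 7 | 7 | 7
  1 | 1 | 1 | 2 | 2 | 3 | 4 | 5 | 6 | 7 | 8 | 8
  1 | 1 | 2 | 3 | 3 | 4 | 5 | 6 | 7 | 8 | 9 | 9
  1 | 2 | 3 | 4 | 4 | 5 | 6 | 7 | 8 | 9 | 10 | 10
  1 | 2 | 3 | 4 | 4 | 5 | 6 | 7 | 8 | 9 | 10 | 11
  1 | 2 | 3 | 4 | 5 | 6 | 7 | 8 | 9 | 10 | 11 | 12

giving w = (9, 7, 4, 8, 6, 10, 1, 11, 3, 2, 12, 5) via Δ²R.

D(w) has 35 cells with 9 SE-corners; essential set:

[(1, 8, 0), (2, 6, 0), (4, 6, 1), (6, 3, 0), (6, 5, 1), (8, 3, 1), (8, 5, 2), (9, 2, 1), (11, 5, 4)]


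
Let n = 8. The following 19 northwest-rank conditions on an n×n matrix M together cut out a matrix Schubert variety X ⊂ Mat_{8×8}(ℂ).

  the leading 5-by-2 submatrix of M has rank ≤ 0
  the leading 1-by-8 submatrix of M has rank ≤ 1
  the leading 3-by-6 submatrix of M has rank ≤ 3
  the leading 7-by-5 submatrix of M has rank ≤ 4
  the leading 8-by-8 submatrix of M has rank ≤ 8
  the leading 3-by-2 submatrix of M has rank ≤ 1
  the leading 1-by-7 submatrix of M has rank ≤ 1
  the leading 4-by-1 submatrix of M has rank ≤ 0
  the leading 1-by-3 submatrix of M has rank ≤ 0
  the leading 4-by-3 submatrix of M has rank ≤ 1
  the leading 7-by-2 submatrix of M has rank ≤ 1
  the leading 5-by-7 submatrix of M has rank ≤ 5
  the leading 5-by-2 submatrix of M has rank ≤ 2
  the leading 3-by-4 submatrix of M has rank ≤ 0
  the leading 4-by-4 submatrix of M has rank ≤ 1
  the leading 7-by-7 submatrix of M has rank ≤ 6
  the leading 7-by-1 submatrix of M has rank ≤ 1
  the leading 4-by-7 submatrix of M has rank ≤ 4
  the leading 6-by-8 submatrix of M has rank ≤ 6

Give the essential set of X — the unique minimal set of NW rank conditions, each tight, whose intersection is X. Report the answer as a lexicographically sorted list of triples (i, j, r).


The tightest implied rank at each (i,j), from the 19 conditions:

  i=1: 0  0  0  0  1  1  1  1
  i=2: 0  0  0  0  1  2  2  2
  i=3: 0  0  0  0  1  2  3  3
  i=4: 0  0  1  1  2  3  4  4
  i=5: 0  0  1  2  3  4  5  5
  i=6: 1  1  2  3  4  5  6  6
  i=7: 1  1  2  3  4  5  6  7
  i=8: 1  2  3  4  5  6  7  8

second differences of R give the permutation w = (5, 6, 7, 3, 4, 1, 8, 2).

ℓ(w)=17; the 3 essential cells (i,j,r):

[(3, 4, 0), (5, 2, 0), (7, 2, 1)]


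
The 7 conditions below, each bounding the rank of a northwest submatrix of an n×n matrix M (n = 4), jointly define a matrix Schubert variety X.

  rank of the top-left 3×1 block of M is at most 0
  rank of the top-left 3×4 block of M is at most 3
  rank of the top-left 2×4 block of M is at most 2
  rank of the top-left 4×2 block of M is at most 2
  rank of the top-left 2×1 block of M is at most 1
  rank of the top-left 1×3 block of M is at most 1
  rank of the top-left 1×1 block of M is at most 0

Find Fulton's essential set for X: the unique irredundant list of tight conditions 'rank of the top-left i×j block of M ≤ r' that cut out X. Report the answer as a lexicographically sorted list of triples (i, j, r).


Reconstructing r_w from the 7 given conditions:

  i=1: 0, 1, 1, 1
  i=2: 0, 1, 2, 2
  i=3: 0, 1, 2, 3
  i=4: 1, 2, 3, 4

the unique w with this rank table is (2, 3, 4, 1).

|D(w)|=3, |Ess(w)|=1:

[(3, 1, 0)]


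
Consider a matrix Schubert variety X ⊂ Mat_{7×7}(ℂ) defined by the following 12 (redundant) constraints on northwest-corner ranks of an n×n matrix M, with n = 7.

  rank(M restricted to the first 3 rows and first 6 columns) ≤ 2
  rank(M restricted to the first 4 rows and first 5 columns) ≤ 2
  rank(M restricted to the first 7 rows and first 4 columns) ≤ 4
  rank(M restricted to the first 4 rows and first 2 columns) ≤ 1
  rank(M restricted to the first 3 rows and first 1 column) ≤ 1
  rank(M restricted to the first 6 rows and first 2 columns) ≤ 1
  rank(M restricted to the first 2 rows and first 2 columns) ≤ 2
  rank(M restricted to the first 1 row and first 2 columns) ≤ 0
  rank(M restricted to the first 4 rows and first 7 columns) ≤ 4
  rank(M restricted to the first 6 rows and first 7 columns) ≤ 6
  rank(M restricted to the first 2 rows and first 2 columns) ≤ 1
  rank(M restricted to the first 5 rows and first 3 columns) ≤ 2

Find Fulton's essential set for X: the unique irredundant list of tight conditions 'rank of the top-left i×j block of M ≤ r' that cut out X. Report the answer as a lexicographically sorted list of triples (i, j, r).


Computing R[i][j] = min implied NW-rank bound (n=7, 12 conditions):

  row 1: 0 | 0 | 1 | 1 | 1 | 1 | 1
  row 2: 1 | 1 | 2 | 2 | 2 | 2 | 2
  row 3: 1 | 1 | 2 | 2 | 2 | 2 | 3
  row 4: 1 | 1 | 2 | 2 | 2 | 3 | 4
  row 5: 1 | 1 | 2 | 3 | 3 | 4 | 5
  row 6: 1 | 1 | 2 | 3 | 4 | 5 | 6
  row 7: 1 | 2 | 3 | 4 | 5 | 6 | 7

the unique w with this rank table is (3, 1, 7, 6, 4, 5, 2).

ℓ(w)=11; the 4 essential cells (i,j,r):

[(1, 2, 0), (3, 6, 2), (4, 5, 2), (6, 2, 1)]


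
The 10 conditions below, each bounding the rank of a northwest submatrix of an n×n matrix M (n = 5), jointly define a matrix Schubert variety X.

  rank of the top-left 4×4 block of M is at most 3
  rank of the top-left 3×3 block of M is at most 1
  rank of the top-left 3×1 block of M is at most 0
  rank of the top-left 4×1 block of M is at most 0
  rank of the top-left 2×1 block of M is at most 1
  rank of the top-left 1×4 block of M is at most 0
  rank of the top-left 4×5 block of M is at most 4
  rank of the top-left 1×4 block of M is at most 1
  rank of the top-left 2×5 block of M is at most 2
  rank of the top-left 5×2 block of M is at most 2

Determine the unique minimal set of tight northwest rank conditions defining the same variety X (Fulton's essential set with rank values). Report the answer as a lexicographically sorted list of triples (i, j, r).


Reconstructing r_w from the 10 given conditions:

  R[1]: 0  0  0  0  1
  R[2]: 0  1  1  1  2
  R[3]: 0  1  1  2  3
  R[4]: 0  1  2  3  4
  R[5]: 1  2  3  4  5

hence w(1..5) = (5, 2, 4, 3, 1).

Fulton essential set (3 of the 8 Rothe cells):

[(1, 4, 0), (3, 3, 1), (4, 1, 0)]


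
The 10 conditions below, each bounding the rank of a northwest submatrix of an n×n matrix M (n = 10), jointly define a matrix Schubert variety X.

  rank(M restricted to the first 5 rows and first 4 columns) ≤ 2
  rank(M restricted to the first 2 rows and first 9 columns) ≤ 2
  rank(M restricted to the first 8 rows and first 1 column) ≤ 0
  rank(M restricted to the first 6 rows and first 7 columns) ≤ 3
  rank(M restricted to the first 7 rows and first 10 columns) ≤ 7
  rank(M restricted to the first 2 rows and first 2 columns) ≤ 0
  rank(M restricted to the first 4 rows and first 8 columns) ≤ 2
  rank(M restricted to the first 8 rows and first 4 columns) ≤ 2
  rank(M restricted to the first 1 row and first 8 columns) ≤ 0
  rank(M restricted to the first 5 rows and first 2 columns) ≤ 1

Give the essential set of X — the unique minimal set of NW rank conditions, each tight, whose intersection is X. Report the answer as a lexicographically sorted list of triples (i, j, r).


Recovering R(i,j) via the rank-extension bound from the 10 conditions:

  R[1]: 0 | 0 | 0 | 0 | 0 | 0 | 0 | 0 | 1 | 1
  R[2]: 0 | 0 | 1 | 1 | 1 | 1 | 1 | 1 | 2 | 2
  R[3]: 0 | 1 | 2 | 2 | 2 | 2 | 2 | 2 | 3 | 3
  R[4]: 0 | 1 | 2 | 2 | 2 | 2 | 2 | 2 | 3 | 4
  R[5]: 0 | 1 | 2 | 2 | 3 | 3 | 3 | 3 | 4 | 5
  R[6]: 0 | 1 | 2 | 2 | 3 | 3 | 3 | 4 | 5 | 6
  R[7]: 0 | 1 | 2 | 2 | 3 | 4 | 4 | 5 | 6 | 7
  R[8]: 0 | 1 | 2 | 2 | 3 | 4 | 5 | 6 | 7 | 8
  R[9]: 1 | 2 | 3 | 3 | 4 | 5 | 6 | 7 | 8 | 9
  R[10]: 1 | 2 | 3 | 4 | 5 | 6 | 7 | 8 | 9 | 10

so w = (9, 3, 2, 10, 5, 8, 6, 7, 1, 4).

D(w) has 27 cells with 6 SE-corners; essential set:

[(1, 8, 0), (2, 2, 0), (4, 8, 2), (6, 7, 3), (8, 1, 0), (8, 4, 2)]


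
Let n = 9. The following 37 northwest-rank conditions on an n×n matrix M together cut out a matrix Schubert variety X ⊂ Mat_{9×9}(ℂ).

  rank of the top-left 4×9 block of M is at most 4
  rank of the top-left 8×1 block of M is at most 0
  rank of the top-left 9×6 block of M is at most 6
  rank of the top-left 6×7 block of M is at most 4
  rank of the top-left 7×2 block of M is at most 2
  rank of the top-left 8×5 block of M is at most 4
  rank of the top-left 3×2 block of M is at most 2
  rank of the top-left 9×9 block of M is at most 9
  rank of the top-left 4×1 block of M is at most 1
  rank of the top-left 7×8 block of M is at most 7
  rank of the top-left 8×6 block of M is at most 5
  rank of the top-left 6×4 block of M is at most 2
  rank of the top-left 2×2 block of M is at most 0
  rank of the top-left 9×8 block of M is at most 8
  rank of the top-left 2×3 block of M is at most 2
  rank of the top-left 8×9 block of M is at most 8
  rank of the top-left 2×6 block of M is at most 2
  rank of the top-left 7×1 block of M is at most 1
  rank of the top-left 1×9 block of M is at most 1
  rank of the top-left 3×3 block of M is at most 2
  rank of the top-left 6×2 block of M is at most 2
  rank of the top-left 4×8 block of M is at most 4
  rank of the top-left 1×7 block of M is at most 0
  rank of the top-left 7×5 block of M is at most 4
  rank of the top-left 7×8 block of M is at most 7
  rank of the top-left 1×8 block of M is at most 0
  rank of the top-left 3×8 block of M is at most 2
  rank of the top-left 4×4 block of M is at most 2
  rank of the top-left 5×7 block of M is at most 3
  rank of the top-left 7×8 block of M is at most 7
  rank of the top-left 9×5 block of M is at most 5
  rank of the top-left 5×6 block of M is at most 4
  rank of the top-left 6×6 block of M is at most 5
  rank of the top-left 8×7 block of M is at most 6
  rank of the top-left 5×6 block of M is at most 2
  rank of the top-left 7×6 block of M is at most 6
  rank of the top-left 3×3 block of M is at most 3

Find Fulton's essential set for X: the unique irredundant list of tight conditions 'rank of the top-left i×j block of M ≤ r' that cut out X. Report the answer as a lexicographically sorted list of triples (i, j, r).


Recovering R(i,j) via the rank-extension bound from the 37 conditions:

  0 | 0 | 0 | 0 | 0 | 0 | 0 | 0 | 1
  0 | 0 | 1 | 1 | 1 | 1 | 1 | 1 | 2
  0 | 1 | 2 | 2 | 2 | 2 | 2 | 2 | 3
  0 | 1 | 2 | 2 | 2 | 2 | 3 | 3 | 4
  0 | 1 | 2 | 2 | 2 | 2 | 3 | 4 | 5
  0 | 1 | 2 | 2 | 3 | 3 | 4 | 5 | 6
  0 | 1 | 2 | 3 | 4 | 4 | 5 | 6 | 7
  0 | 1 | 2 | 3 | 4 | 5 | 6 | 7 | 8
  1 | 2 | 3 | 4 | 5 | 6 | 7 | 8 | 9

reading off 1-entries of Δ²R: w = (9, 3, 2, 7, 8, 5, 4, 6, 1).

Fulton essential set (5 of the 23 Rothe cells):

[(1, 8, 0), (2, 2, 0), (5, 6, 2), (6, 4, 2), (8, 1, 0)]


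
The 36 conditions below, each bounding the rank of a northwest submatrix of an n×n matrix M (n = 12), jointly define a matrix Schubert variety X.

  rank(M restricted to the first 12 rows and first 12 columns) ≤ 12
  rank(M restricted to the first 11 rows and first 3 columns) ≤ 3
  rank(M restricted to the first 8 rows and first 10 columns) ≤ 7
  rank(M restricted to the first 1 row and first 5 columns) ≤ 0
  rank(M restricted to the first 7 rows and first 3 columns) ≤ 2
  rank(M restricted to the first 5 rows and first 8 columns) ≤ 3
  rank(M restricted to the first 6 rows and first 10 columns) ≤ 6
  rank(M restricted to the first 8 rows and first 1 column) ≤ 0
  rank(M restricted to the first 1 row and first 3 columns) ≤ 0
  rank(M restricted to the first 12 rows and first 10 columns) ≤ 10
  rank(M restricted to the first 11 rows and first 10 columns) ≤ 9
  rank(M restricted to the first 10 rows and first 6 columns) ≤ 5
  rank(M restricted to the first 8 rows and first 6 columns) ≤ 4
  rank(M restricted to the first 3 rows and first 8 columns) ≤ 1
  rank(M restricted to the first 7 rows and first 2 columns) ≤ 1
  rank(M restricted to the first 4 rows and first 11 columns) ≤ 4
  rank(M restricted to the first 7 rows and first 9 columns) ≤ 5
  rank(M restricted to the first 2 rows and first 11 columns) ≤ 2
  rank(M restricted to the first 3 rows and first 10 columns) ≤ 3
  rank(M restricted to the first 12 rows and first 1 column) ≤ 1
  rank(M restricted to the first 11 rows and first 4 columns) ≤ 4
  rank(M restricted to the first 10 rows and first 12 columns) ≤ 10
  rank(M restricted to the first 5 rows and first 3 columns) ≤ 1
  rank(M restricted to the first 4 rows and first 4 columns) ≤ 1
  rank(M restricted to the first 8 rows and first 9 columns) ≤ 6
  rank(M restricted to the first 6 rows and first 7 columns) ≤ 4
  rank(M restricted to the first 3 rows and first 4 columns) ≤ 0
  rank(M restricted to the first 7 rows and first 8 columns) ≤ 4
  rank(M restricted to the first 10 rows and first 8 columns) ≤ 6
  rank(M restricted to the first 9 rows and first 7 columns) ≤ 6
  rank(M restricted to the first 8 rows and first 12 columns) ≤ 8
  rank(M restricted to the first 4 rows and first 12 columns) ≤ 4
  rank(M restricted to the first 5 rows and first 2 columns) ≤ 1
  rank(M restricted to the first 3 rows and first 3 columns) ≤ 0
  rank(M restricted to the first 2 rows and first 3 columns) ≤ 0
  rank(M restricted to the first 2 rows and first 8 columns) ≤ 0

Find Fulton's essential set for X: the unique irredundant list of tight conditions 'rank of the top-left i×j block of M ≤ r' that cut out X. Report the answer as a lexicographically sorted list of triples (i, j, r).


The tightest implied rank at each (i,j), from the 36 conditions:

  i=1: 0 0 0 0 0 0 0 0 1 1 1 1
  i=2: 0 0 0 0 0 0 0 0 1 2 2 2
  i=3: 0 0 0 0 1 1 1 1 2 3 3 3
  i=4: 0 1 1 1 2 2 2 2 3 4 4 4
  i=5: 0 1 1 2 3 3 3 3 4 5 5 5
  i=6: 0 1 2 3 4 4 4 4 5 6 6 6
  i=7: 0 1 2 3 4 4 4 4 5 6 7 7
  i=8: 0 1 2 3 4 4 5 5 6 7 8 8
  i=9: 1 2 3 4 5 5 6 6 7 8 9 9
  i=10: 1 2 3 4 5 5 6 6 7 8 9 10
  i=11: 1 2 3 4 5 6 7 7 8 9 10 11
  i=12: 1 2 3 4 5 6 7 8 9 10 11 12

reading off 1-entries of Δ²R: w = (9, 10, 5, 2, 4, 3, 11, 7, 1, 12, 6, 8).

8 SE-corners of the 32-cell Rothe diagram give Ess(w):

[(2, 8, 0), (3, 4, 0), (5, 3, 1), (7, 8, 4), (8, 1, 0), (8, 6, 4), (10, 6, 5), (10, 8, 6)]


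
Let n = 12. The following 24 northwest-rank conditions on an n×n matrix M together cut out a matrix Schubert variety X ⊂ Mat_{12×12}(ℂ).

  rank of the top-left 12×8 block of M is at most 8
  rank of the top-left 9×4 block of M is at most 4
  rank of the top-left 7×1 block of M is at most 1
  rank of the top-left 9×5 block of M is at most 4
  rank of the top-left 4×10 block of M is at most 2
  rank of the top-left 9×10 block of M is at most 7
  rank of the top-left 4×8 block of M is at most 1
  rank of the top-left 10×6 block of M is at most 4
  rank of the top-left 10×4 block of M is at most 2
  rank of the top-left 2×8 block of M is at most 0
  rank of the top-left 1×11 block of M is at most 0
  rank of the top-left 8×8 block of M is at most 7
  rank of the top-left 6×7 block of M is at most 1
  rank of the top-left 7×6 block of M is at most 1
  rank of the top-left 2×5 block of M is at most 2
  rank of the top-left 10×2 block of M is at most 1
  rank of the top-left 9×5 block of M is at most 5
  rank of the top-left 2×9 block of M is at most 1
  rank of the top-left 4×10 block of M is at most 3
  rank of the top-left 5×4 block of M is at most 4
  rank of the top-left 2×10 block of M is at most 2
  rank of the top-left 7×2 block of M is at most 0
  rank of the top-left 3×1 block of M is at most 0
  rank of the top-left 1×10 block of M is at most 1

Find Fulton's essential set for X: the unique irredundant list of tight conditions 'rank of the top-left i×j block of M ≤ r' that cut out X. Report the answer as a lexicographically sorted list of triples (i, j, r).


Computing R[i][j] = min implied NW-rank bound (n=12, 24 conditions):

  i=1: 0, 0, 0, 0, 0, 0, 0, 0, 0, 0, 0, 1
  i=2: 0, 0, 0, 0, 0, 0, 0, 0, 1, 1, 1, 2
  i=3: 0, 0, 1, 1, 1, 1, 1, 1, 2, 2, 2, 3
  i=4: 0, 0, 1, 1, 1, 1, 1, 1, 2, 2, 3, 4
  i=5: 0, 0, 1, 1, 1, 1, 1, 2, 3, 3, 4, 5
  i=6: 0, 0, 1, 1, 1, 1, 1, 2, 3, 4, 5, 6
  i=7: 0, 0, 1, 1, 1, 1, 2, 3, 4, 5, 6, 7
  i=8: 1, 1, 2, 2, 2, 2, 3, 4, 5, 6, 7, 8
  i=9: 1, 1, 2, 2, 3, 3, 4, 5, 6, 7, 8, 9
  i=10: 1, 1, 2, 2, 3, 4, 5, 6, 7, 8, 9, 10
  i=11: 1, 2, 3, 3, 4, 5, 6, 7, 8, 9, 10, 11
  i=12: 1, 2, 3, 4, 5, 6, 7, 8, 9, 10, 11, 12

the unique w with this rank table is (12, 9, 3, 11, 8, 10, 7, 1, 5, 6, 2, 4).

D(w) has 50 cells with 9 SE-corners; essential set:

[(1, 11, 0), (2, 8, 0), (4, 8, 1), (4, 10, 2), (6, 7, 1), (7, 2, 0), (7, 6, 1), (10, 2, 1), (10, 4, 2)]


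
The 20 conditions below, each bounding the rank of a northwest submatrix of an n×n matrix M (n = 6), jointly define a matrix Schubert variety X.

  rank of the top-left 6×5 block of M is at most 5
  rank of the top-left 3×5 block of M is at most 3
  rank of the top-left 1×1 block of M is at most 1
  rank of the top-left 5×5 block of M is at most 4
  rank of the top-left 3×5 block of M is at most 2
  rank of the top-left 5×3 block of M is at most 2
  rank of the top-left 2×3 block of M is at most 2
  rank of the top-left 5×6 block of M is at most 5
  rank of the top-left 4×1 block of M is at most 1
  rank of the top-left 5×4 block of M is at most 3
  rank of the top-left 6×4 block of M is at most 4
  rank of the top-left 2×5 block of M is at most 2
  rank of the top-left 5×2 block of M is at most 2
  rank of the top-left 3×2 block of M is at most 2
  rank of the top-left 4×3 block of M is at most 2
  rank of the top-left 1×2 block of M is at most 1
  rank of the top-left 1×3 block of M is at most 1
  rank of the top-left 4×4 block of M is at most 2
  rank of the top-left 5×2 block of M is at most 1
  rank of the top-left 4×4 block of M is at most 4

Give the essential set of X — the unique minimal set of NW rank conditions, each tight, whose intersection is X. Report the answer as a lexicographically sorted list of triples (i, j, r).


Computing R[i][j] = min implied NW-rank bound (n=6, 20 conditions):

  i=1: 1 | 1 | 1 | 1 | 1 | 1
  i=2: 1 | 1 | 2 | 2 | 2 | 2
  i=3: 1 | 1 | 2 | 2 | 2 | 3
  i=4: 1 | 1 | 2 | 2 | 3 | 4
  i=5: 1 | 1 | 2 | 3 | 4 | 5
  i=6: 1 | 2 | 3 | 4 | 5 | 6

so w = (1, 3, 6, 5, 4, 2).

ℓ(w)=7; the 3 essential cells (i,j,r):

[(3, 5, 2), (4, 4, 2), (5, 2, 1)]


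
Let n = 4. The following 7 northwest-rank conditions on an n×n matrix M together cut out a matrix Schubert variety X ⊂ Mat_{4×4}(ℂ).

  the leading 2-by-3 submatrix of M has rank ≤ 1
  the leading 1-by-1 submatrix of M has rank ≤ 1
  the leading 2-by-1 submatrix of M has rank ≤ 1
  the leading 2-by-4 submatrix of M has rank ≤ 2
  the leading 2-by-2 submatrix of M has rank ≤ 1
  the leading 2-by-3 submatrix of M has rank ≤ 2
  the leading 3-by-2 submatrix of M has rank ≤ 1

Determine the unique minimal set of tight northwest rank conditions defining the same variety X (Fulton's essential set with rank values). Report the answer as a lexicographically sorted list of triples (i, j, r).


Rank table r_w(4×4) implied by the 7 constraints:

  i=1: 1, 1, 1, 1
  i=2: 1, 1, 1, 2
  i=3: 1, 1, 2, 3
  i=4: 1, 2, 3, 4

so w = (1, 4, 3, 2).

D(w) has 3 cells with 2 SE-corners; essential set:

[(2, 3, 1), (3, 2, 1)]


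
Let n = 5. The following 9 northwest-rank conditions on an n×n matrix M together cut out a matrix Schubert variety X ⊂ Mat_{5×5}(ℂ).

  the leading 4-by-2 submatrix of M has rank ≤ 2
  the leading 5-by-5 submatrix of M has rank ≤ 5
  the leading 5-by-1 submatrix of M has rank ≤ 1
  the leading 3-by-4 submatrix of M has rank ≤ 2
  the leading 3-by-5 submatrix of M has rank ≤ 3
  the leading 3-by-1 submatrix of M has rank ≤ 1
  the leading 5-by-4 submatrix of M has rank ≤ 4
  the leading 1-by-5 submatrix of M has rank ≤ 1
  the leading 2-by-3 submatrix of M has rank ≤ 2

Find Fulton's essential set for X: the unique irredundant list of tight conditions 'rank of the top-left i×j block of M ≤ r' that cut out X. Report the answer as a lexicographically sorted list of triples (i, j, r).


Computing R[i][j] = min implied NW-rank bound (n=5, 9 conditions):

  i=1: 1 1 1 1 1
  i=2: 1 2 2 2 2
  i=3: 1 2 2 2 3
  i=4: 1 2 3 3 4
  i=5: 1 2 3 4 5

the unique w with this rank table is (1, 2, 5, 3, 4).

Rothe diagram D(w) (2 cells), 1 SE-corner (essential condition):

[(3, 4, 2)]


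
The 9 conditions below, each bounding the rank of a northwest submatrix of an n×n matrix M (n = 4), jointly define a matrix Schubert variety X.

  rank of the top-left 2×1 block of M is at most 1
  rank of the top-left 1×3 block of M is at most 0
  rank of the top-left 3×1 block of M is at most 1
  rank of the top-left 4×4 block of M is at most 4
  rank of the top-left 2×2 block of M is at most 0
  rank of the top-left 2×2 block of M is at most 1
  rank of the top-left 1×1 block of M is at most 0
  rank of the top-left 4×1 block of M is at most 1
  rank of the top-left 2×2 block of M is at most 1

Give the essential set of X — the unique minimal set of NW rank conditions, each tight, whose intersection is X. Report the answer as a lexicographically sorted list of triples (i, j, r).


The tightest implied rank at each (i,j), from the 9 conditions:

  row 1: 0, 0, 0, 1
  row 2: 0, 0, 1, 2
  row 3: 1, 1, 2, 3
  row 4: 1, 2, 3, 4

so w = (4, 3, 1, 2).

Rothe diagram D(w) (5 cells), 2 SE-corners (essential conditions):

[(1, 3, 0), (2, 2, 0)]


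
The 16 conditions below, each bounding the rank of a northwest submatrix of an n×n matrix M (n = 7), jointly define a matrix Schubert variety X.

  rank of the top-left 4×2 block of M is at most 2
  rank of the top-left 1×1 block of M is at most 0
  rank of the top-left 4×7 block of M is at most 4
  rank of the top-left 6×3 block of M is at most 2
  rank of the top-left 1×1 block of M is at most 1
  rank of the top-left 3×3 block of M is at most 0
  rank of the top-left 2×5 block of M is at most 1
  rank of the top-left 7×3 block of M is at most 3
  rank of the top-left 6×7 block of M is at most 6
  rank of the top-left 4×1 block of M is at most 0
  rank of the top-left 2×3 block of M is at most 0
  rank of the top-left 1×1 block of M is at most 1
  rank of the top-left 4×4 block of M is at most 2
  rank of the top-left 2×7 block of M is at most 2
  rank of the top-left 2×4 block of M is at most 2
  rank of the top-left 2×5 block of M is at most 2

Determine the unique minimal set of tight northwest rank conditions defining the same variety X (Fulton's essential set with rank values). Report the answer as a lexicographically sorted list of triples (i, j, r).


Reconstructing r_w from the 16 given conditions:

  row 1: 0 0 0 1 1 1 1
  row 2: 0 0 0 1 1 2 2
  row 3: 0 0 0 1 2 3 3
  row 4: 0 1 1 2 3 4 4
  row 5: 1 2 2 3 4 5 5
  row 6: 1 2 2 3 4 5 6
  row 7: 1 2 3 4 5 6 7

the unique w with this rank table is (4, 6, 5, 2, 1, 7, 3).

ℓ(w)=12; the 4 essential cells (i,j,r):

[(2, 5, 1), (3, 3, 0), (4, 1, 0), (6, 3, 2)]


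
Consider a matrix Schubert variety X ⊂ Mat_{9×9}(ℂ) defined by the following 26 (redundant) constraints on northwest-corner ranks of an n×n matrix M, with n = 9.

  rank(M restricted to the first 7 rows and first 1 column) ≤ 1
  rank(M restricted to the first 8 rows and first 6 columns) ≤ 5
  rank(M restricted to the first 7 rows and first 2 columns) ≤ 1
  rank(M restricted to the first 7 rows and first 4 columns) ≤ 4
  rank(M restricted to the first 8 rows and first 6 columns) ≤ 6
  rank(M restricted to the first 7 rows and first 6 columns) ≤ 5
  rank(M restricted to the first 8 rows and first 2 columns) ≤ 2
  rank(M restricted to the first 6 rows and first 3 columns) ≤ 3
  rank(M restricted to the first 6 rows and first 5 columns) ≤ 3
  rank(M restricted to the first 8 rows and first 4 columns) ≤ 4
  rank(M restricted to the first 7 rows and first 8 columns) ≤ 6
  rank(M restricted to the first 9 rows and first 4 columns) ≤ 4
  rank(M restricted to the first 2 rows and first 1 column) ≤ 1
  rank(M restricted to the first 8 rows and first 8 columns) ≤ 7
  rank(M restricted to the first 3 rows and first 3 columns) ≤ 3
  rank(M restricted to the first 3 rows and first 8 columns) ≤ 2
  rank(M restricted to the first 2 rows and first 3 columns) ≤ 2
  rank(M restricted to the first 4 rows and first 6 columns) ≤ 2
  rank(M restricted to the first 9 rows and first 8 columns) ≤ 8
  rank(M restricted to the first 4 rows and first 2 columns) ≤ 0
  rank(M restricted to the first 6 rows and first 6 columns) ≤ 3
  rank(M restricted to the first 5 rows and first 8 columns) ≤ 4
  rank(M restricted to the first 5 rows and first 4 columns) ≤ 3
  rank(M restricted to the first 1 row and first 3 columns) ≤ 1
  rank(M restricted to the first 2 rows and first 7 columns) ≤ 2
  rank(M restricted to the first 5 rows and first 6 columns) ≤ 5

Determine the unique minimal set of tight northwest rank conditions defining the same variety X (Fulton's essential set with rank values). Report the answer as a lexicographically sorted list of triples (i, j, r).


The tightest implied rank at each (i,j), from the 26 conditions:

  0 | 0 | 1 | 1 | 1 | 1 | 1 | 1 | 1
  0 | 0 | 1 | 2 | 2 | 2 | 2 | 2 | 2
  0 | 0 | 1 | 2 | 2 | 2 | 2 | 2 | 3
  0 | 0 | 1 | 2 | 2 | 2 | 3 | 3 | 4
  1 | 1 | 2 | 3 | 3 | 3 | 4 | 4 | 5
  1 | 1 | 2 | 3 | 3 | 3 | 4 | 5 | 6
  1 | 1 | 2 | 3 | 4 | 4 | 5 | 6 | 7
  1 | 2 | 3 | 4 | 5 | 5 | 6 | 7 | 8
  1 | 2 | 3 | 4 | 5 | 6 | 7 | 8 | 9

second differences of R give the permutation w = (3, 4, 9, 7, 1, 8, 5, 2, 6).

Fulton essential set (5 of the 18 Rothe cells):

[(3, 8, 2), (4, 2, 0), (4, 6, 2), (6, 6, 3), (7, 2, 1)]


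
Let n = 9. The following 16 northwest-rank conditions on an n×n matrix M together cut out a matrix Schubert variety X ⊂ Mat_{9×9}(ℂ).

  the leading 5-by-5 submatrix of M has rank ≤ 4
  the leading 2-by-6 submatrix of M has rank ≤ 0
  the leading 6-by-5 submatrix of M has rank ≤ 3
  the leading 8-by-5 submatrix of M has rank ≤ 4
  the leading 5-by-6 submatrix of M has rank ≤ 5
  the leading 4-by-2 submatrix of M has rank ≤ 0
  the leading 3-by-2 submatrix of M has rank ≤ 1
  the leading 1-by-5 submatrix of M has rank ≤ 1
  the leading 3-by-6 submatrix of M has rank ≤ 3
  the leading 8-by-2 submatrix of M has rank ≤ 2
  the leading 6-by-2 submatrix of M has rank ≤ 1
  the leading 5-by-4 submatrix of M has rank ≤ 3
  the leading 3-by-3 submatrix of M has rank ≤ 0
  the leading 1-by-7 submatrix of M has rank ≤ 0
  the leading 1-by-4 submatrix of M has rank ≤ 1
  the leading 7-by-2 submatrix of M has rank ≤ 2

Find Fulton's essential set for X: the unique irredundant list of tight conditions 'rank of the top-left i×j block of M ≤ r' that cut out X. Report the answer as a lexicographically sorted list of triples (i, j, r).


Reconstructing r_w from the 16 given conditions:

  i=1: 0 | 0 | 0 | 0 | 0 | 0 | 0 | 1 | 1
  i=2: 0 | 0 | 0 | 0 | 0 | 0 | 1 | 2 | 2
  i=3: 0 | 0 | 0 | 1 | 1 | 1 | 2 | 3 | 3
  i=4: 0 | 0 | 1 | 2 | 2 | 2 | 3 | 4 | 4
  i=5: 1 | 1 | 2 | 3 | 3 | 3 | 4 | 5 | 5
  i=6: 1 | 1 | 2 | 3 | 3 | 4 | 5 | 6 | 6
  i=7: 1 | 2 | 3 | 4 | 4 | 5 | 6 | 7 | 7
  i=8: 1 | 2 | 3 | 4 | 4 | 5 | 6 | 7 | 8
  i=9: 1 | 2 | 3 | 4 | 5 | 6 | 7 | 8 | 9

so w = (8, 7, 4, 3, 1, 6, 2, 9, 5).

Rothe diagram D(w) (21 cells), 7 SE-corners (essential conditions):

[(1, 7, 0), (2, 6, 0), (3, 3, 0), (4, 2, 0), (6, 2, 1), (6, 5, 3), (8, 5, 4)]
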